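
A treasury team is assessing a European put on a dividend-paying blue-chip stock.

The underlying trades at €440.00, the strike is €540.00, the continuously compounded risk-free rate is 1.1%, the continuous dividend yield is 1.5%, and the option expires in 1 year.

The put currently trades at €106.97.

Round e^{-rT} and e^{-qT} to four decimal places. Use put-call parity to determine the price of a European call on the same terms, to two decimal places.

€6.30

exp(−qT) = exp(−0.015·1) = 0.9851;  exp(−rT) = exp(−0.011·1) = 0.9891
Put-call parity: C − P = S·e^(−qT) − K·e^(−rT) = 440·0.9851 − 540·0.9891 = 433.4440 − 534.1140 = -100.6700
C = P + (C − P) = 106.97 + (-100.6700) = 6.3000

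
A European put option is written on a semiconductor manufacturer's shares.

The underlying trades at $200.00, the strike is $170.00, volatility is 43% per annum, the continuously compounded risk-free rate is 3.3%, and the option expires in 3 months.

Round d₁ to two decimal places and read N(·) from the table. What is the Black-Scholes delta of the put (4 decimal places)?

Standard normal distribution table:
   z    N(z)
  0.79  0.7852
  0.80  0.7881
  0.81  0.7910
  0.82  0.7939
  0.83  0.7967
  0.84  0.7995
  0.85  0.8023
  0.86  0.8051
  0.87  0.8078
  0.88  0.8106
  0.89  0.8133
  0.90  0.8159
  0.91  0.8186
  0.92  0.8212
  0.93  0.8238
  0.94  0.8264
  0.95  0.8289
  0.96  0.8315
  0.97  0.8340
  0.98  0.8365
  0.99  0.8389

-0.1841

σ√T = 0.43 × 0.5000 = 0.2150
d₁ = [ln(200/170) + (0.033 + ½·0.43²)·0.25] / (σ√T) = (0.1625 + 0.0314) / 0.2150 = 0.9018 ⇒ 0.90
N(d₁) = N(0.90) = 0.8159
Δ_put = N(d₁) − 1 = 0.8159 − 1 = -0.1841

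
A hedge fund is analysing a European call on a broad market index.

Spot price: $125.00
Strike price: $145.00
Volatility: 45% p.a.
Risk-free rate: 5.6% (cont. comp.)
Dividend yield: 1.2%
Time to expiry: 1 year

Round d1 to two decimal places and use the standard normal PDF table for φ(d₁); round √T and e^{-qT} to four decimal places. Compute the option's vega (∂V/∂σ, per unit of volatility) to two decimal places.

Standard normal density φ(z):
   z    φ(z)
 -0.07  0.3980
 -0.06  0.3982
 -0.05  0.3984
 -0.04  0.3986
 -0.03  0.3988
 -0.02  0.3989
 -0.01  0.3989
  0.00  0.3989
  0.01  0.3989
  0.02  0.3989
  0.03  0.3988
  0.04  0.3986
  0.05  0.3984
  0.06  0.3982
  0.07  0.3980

T = 1;  σ√T = 0.4500
d₁ = [ln(125/145) + (0.056 − 0.012 + 0.45²/2)·1] / 0.4500 = [-0.1484 + 0.1452] / 0.4500 = -0.0070 which rounds to -0.01
√T = √1 = 1.0000
φ(d₁) = φ(-0.01) = 0.3989
e^(−qT) = e^(−0.012·1) = 0.9881
vega = S·e^(−qT)·φ(d₁)·√T = 125·0.9881·0.3989·1.0000 = 49.2691

49.27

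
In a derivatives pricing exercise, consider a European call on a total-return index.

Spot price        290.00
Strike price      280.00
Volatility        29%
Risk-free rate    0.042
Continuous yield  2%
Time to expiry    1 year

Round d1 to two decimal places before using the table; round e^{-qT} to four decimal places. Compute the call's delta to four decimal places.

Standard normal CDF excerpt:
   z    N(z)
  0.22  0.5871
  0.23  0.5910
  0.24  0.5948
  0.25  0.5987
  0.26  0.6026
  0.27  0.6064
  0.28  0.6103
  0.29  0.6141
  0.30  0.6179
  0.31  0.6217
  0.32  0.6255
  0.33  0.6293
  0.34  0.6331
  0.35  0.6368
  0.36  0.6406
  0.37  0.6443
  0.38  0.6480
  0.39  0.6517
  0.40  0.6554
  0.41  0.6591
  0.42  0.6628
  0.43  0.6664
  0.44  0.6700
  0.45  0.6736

σ√T = 0.29·√1 = 0.2900
ln(S/K) + (r − q + σ²/2)T = ln(290/280) + (0.042 − 0.02 + 0.29²/2)·1 = 0.0351 + 0.0640 = 0.0991
d₁ = 0.0991 / 0.2900 = 0.3419 → 0.34
N(d₁) = N(0.34) = 0.6331
Δ_call = exp(−qT)·N(d₁) = 0.9802·0.6331 = 0.6206

0.6206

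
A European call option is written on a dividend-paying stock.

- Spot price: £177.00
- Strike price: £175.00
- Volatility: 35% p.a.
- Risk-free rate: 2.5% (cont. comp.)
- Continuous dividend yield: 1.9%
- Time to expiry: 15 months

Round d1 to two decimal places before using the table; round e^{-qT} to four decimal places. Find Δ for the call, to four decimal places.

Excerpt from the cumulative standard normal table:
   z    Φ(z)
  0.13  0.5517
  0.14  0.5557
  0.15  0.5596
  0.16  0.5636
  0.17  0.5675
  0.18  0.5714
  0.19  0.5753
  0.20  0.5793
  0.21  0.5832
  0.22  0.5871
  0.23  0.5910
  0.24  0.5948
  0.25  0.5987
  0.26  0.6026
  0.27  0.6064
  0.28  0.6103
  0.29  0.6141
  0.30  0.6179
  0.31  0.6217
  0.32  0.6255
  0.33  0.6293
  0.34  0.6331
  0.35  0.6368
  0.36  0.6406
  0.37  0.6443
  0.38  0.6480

σ√T = 0.35·√1.25 = 0.3913
d₁ = [ln(177/175) + (0.025 − 0.019 + ½·0.35²)·1.25] / (σ√T) = (0.0114 + 0.0841) / 0.3913 = 0.2439 which rounds to 0.24
N(d₁) = N(0.24) = 0.5948
Δ_call = exp(−qT)·N(d₁) = 0.9765·0.5948 = 0.5808

0.5808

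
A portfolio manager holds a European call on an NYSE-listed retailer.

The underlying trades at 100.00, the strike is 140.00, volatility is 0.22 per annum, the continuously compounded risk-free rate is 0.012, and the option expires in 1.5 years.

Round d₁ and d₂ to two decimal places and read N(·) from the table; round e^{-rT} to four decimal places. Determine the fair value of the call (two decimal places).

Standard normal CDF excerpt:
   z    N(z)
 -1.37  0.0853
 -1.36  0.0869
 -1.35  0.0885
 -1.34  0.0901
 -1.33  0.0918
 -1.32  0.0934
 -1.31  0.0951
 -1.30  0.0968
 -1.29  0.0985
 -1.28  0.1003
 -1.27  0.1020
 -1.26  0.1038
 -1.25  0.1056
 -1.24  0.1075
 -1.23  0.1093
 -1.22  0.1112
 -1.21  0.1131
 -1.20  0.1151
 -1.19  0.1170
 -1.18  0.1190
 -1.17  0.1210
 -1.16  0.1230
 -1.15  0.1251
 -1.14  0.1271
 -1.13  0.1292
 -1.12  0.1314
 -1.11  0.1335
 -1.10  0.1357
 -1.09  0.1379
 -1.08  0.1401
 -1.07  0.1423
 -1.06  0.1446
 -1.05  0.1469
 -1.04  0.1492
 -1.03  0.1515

σ√T = 0.22 × 1.2247 = 0.2694
d₁ = [ln(100/140) + (0.012 + 0.22²/2)·1.5] / 0.2694 = [-0.3365 + 0.0543] / 0.2694 = -1.0472 which rounds to -1.05
d₂ = d₁ − σ√T = -1.0472 − 0.2694 = -1.3167 which rounds to -1.32
exp(−rT) = exp(−0.012·1.5) = 0.9822
N(d₁) = N(-1.05) = 0.1469;  N(d₂) = N(-1.32) = 0.0934
C = 100·0.1469 − 140·0.9822·0.0934 = 14.6900 − 12.8432 = 1.8468

1.85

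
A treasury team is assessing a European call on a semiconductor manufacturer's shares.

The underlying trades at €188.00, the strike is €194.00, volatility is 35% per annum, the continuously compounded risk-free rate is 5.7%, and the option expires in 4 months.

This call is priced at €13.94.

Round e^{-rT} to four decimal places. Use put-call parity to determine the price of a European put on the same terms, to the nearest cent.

exp(−rT) = exp(−0.057·0.3333) = 0.9812
Put-call parity: C − P = S − K·e^(−rT) = 188 − 194·0.9812 = 188 − 190.3528 = -2.3528
P = C − (C − P) = 13.94 − (-2.3528) = 16.2928

€16.29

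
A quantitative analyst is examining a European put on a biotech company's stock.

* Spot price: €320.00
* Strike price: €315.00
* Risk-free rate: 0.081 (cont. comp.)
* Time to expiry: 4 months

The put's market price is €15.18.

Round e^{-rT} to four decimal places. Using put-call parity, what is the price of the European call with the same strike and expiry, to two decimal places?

e^(−rT) = e^(−0.081·0.3333) = 0.9734
Put-call parity: C − P = S − K·e^(−rT) = 320 − 315·0.9734 = 320 − 306.6210 = 13.3790
C = P + (C − P) = 15.18 + (13.3790) = 28.5590

€28.56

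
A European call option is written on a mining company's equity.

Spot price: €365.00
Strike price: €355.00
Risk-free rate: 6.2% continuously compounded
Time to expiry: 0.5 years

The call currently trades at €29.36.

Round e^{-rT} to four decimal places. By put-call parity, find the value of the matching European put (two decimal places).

e^(−rT) = e^(−0.062·0.5) = 0.9695
Put-call parity: C − P = S − K·e^(−rT) = 365 − 355·0.9695 = 365 − 344.1725 = 20.8275
P = C − (C − P) = 29.36 − (20.8275) = 8.5325

€8.53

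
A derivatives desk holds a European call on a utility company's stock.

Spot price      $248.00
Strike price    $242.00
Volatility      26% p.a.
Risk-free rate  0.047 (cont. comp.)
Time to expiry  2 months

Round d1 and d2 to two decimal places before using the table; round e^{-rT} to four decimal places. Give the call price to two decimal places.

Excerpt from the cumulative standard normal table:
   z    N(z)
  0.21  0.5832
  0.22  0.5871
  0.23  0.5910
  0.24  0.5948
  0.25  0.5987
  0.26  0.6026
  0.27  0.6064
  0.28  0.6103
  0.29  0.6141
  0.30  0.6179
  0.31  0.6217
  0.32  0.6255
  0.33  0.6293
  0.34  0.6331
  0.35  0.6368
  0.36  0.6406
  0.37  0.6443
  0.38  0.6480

T = 0.1667;  σ√T = 0.1061
d₁ = [ln(248/242) + (0.047 + 0.26²/2)·0.1667] / 0.1061 = [0.0245 + 0.0135] / 0.1061 = 0.3576 which rounds to 0.36
d₂ = d₁ − σ√T = 0.3576 − 0.1061 = 0.2515 which rounds to 0.25
exp(−rT) = exp(−0.047·0.1667) = 0.9922
N(d₁) = N(0.36) = 0.6406;  N(d₂) = N(0.25) = 0.5987
C = 248·0.6406 − 242·0.9922·0.5987 = 158.8688 − 143.7553 = 15.1135

$15.11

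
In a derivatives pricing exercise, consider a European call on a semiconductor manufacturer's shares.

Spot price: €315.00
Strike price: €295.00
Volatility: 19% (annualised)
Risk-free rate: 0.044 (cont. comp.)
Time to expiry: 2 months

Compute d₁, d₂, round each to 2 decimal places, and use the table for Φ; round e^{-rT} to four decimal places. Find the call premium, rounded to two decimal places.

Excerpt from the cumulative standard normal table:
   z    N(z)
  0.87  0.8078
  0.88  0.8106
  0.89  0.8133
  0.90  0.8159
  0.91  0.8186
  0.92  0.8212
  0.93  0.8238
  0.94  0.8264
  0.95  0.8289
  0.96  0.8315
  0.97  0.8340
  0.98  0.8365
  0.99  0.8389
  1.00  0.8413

σ√T = 0.19 × 0.4082 = 0.0776
d₁ = [ln(315/295) + (0.044 + 0.19²/2)·0.1667] / 0.0776 = [0.0656 + 0.0103] / 0.0776 = 0.9790 → 0.98
d₂ = d₁ − σ√T = 0.9790 − 0.0776 = 0.9014 → 0.90
e^(−rT) = e^(−0.044·0.1667) = 0.9927
N(d₁) = N(0.98) = 0.8365;  N(d₂) = N(0.90) = 0.8159
C = 315·0.8365 − 295·0.9927·0.8159 = 263.4975 − 238.9335 = 24.5640

€24.56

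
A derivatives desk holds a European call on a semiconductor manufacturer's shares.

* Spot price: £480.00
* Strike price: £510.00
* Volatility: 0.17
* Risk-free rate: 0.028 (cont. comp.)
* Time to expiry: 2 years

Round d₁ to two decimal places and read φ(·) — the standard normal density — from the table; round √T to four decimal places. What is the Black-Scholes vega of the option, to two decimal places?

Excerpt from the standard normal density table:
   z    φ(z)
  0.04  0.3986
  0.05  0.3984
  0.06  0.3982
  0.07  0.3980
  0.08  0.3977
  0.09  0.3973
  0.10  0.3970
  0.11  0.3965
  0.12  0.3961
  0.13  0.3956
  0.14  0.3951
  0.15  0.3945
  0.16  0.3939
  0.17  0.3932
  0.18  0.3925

269.49

T = 2;  σ√T = 0.2404
d₁ = [ln(480/510) + (0.028 + ½·0.17²)·2] / (σ√T) = (-0.0606 + 0.0849) / 0.2404 = 0.1010 which rounds to 0.10
√T = √2 = 1.4142
φ(d₁) = φ(0.10) = 0.3970
vega = S·φ(d₁)·√T = 480·0.3970·1.4142 = 269.4900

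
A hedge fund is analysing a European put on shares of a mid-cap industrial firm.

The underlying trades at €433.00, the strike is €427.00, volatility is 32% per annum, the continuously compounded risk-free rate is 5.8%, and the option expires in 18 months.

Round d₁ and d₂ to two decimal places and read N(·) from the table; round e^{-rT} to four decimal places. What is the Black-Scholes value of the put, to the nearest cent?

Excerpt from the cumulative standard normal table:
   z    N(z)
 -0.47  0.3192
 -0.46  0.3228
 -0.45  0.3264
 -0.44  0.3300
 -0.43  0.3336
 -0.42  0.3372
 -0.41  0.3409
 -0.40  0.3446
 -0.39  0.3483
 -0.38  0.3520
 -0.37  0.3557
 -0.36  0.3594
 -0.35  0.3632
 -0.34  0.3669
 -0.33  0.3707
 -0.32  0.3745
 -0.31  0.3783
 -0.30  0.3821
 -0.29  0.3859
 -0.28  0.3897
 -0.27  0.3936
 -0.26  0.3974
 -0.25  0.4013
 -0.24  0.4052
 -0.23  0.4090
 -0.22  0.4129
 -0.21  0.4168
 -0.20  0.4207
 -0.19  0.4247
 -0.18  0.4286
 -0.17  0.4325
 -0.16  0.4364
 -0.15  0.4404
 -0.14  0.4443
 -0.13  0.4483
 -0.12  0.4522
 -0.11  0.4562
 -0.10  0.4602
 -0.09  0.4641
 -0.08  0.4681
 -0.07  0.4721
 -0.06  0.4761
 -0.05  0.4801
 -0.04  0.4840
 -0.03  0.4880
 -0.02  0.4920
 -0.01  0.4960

€45.03

σ√T = 0.32·√1.5 = 0.3919
d₁ = [ln(433/427) + (0.058 + 0.32²/2)·1.5] / 0.3919 = [0.0140 + 0.1638] / 0.3919 = 0.4535 → 0.45
d₂ = d₁ − σ√T = 0.4535 − 0.3919 = 0.0616 → 0.06
exp(−rT) = exp(−0.058·1.5) = 0.9167
P = 427·0.9167·N(-0.06) − 433·N(-0.45) = 427·0.9167·0.4761 − 433·0.3264 = 186.3603 − 141.3312 = 45.0291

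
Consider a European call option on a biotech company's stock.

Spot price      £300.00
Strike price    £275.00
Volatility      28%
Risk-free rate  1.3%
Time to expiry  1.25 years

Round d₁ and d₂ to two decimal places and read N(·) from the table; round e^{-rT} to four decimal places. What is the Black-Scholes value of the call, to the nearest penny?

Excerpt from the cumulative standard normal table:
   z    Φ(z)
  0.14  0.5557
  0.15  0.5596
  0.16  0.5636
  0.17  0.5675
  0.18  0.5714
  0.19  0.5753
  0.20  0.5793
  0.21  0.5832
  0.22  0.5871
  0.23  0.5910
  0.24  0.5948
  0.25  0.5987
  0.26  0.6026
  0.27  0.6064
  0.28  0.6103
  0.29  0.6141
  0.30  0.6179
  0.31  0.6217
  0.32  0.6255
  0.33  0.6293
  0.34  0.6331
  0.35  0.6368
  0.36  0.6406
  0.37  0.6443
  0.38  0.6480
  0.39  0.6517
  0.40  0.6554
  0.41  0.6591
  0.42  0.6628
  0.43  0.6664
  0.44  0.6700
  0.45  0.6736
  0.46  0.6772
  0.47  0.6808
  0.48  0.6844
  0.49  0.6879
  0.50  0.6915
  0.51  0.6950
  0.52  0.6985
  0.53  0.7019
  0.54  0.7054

σ√T = 0.28 × 1.1180 = 0.3130
d₁ = [ln(300/275) + (0.013 + ½·0.28²)·1.25] / (σ√T) = (0.0870 + 0.0653) / 0.3130 = 0.4864 which rounds to 0.49
d₂ = 0.4864 − 0.3130 = 0.1733 which rounds to 0.17
e^(−rT) = e^(−0.013·1.25) = 0.9839
C = 300·N(0.49) − 275·0.9839·N(0.17) = 300·0.6879 − 275·0.9839·0.5675 = 206.3700 − 153.5499 = 52.8201

£52.82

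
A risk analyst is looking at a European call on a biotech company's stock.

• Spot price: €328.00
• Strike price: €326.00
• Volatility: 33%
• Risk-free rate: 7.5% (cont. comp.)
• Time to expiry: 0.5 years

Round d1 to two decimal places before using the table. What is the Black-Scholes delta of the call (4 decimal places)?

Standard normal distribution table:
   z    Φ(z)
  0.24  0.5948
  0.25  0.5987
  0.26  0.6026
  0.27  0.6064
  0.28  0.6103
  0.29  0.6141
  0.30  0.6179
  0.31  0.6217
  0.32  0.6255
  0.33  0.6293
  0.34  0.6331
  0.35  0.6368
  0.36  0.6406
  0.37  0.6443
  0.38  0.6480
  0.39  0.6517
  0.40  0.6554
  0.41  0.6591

0.6179

σ√T = 0.33·√0.5 = 0.2333
ln(S/K) + (r + σ²/2)T = ln(328/326) + (0.075 + 0.33²/2)·0.5 = 0.0061 + 0.0647 = 0.0708
d₁ = 0.0708 / 0.2333 = 0.3036 → 0.30
N(d₁) = N(0.30) = 0.6179
Δ_call = N(d₁) = 0.6179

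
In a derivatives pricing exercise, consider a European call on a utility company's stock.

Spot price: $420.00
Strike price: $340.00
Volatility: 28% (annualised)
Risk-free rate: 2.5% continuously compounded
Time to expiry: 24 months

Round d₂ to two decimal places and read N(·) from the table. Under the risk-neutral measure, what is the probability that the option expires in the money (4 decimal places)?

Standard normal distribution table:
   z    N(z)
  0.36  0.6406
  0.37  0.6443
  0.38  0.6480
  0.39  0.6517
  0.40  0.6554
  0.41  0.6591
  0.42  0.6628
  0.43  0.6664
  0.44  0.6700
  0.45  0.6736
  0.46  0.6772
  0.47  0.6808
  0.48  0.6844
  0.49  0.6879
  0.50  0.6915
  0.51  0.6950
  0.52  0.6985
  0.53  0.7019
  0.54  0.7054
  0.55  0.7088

0.6772

σ√T = 0.28·√2 = 0.3960
d₁ = [ln(420/340) + (0.025 + ½·0.28²)·2] / (σ√T) = (0.2113 + 0.1284) / 0.3960 = 0.8579 which rounds to 0.86
d₂ = 0.8579 − 0.3960 = 0.4619 which rounds to 0.46
Pr(exercise) under Q = N(d₂) = 0.6772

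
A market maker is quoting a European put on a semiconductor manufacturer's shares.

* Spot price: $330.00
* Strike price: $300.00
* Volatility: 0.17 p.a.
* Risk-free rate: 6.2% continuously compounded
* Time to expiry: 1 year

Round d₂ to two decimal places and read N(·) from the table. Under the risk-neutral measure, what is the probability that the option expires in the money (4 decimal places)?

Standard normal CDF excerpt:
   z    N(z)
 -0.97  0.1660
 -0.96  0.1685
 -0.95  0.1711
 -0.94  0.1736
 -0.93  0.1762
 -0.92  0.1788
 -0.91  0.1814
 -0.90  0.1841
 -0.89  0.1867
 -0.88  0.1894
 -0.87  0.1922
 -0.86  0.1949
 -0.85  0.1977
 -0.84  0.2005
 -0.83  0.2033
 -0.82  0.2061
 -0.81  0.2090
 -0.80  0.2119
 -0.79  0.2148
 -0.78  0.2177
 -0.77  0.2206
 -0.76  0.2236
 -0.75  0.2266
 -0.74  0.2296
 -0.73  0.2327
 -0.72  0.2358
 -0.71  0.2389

0.2005

σ√T = 0.17 × 1.0000 = 0.1700
d₁ = [ln(330/300) + (0.062 + 0.17²/2)·1] / 0.1700 = [0.0953 + 0.0765] / 0.1700 = 1.0104 ⇒ 1.01
d₂ = d₁ − σ√T = 1.0104 − 0.1700 = 0.8404 ⇒ 0.84
Pr(exercise) under Q = N(−d₂) = N(-0.84) = 0.2005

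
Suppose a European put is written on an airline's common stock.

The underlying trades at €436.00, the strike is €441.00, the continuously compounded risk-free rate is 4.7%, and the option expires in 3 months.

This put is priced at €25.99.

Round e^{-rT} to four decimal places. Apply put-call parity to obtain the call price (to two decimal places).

€26.15

exp(−rT) = exp(−0.047·0.25) = 0.9883
Put-call parity: C − P = S − K·e^(−rT) = 436 − 441·0.9883 = 436 − 435.8403 = 0.1597
C = P + (C − P) = 25.99 + (0.1597) = 26.1497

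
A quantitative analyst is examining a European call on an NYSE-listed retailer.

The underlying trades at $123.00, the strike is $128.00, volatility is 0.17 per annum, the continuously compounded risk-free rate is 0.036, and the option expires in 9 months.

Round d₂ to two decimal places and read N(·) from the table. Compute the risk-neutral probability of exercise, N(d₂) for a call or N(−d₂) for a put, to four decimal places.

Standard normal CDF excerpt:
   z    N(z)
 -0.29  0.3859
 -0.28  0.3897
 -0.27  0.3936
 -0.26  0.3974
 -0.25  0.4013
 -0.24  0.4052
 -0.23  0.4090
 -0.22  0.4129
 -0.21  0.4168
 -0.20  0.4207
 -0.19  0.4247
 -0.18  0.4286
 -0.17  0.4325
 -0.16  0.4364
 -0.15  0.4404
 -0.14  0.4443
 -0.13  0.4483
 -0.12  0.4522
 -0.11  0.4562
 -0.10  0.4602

0.4364

σ√T = 0.17 × 0.8660 = 0.1472
d₁ = [ln(123/128) + (0.036 + 0.17²/2)·0.75] / 0.1472 = [-0.0398 + 0.0378] / 0.1472 = -0.0136 which rounds to -0.01
d₂ = d₁ − σ√T = -0.0136 − 0.1472 = -0.1609 which rounds to -0.16
Pr(exercise) under Q = N(d₂) = 0.4364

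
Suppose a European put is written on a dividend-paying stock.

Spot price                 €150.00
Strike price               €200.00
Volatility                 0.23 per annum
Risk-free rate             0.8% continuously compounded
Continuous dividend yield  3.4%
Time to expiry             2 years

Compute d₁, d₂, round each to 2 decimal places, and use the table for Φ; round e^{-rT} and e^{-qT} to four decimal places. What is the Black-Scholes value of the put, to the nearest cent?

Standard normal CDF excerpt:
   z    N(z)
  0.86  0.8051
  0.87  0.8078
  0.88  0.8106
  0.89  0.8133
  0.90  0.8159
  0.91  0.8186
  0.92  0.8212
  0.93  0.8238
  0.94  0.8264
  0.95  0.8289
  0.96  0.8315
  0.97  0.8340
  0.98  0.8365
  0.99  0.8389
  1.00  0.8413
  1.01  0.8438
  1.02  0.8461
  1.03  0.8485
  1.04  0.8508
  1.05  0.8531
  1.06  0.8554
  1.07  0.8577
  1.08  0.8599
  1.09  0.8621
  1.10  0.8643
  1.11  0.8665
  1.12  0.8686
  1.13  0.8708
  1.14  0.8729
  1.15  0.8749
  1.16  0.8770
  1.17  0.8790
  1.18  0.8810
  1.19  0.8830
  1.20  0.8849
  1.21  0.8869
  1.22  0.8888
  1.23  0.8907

€60.96

σ√T = 0.23·√2 = 0.3253
d₁ = [ln(150/200) + (0.008 − 0.034 + 0.23²/2)·2] / 0.3253 = [-0.2877 + 0.0009] / 0.3253 = -0.8817 ≈ -0.88
d₂ = d₁ − σ√T = -0.8817 − 0.3253 = -1.2069 ≈ -1.21
exp(−qT) = exp(−0.034·2) = 0.9343;  exp(−rT) = exp(−0.008·2) = 0.9841
N(−d₂) = N(1.21) = 0.8869;  N(−d₁) = N(0.88) = 0.8106
P = 200·0.9841·0.8869 − 150·0.9343·0.8106 = 174.5597 − 113.6015 = 60.9581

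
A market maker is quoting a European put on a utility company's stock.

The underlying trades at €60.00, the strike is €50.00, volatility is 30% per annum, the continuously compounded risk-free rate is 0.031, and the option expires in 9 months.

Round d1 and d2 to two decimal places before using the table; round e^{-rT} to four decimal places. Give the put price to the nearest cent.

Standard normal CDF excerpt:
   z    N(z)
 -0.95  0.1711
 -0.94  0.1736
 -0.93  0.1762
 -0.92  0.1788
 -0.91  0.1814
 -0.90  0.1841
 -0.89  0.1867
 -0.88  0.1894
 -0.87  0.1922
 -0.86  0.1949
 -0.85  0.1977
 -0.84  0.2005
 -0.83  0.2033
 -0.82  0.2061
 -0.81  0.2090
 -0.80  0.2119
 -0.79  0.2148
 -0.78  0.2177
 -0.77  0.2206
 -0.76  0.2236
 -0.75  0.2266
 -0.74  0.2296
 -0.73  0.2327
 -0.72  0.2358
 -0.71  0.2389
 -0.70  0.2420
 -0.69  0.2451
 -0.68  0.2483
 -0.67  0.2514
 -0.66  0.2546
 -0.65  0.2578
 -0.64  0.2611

σ√T = 0.3 × 0.8660 = 0.2598
ln(S/K) + (r + σ²/2)T = ln(60/50) + (0.031 + 0.3²/2)·0.75 = 0.1823 + 0.0570 = 0.2393
d₁ = 0.2393 / 0.2598 = 0.9211 ⇒ 0.92
d₂ = d₁ − σ√T = 0.9211 − 0.2598 = 0.6613 ⇒ 0.66
exp(−rT) = exp(−0.031·0.75) = 0.9770
N(−d₂) = N(-0.66) = 0.2546;  N(−d₁) = N(-0.92) = 0.1788
P = 50·0.9770·0.2546 − 60·0.1788 = 12.4372 − 10.7280 = 1.7092

€1.71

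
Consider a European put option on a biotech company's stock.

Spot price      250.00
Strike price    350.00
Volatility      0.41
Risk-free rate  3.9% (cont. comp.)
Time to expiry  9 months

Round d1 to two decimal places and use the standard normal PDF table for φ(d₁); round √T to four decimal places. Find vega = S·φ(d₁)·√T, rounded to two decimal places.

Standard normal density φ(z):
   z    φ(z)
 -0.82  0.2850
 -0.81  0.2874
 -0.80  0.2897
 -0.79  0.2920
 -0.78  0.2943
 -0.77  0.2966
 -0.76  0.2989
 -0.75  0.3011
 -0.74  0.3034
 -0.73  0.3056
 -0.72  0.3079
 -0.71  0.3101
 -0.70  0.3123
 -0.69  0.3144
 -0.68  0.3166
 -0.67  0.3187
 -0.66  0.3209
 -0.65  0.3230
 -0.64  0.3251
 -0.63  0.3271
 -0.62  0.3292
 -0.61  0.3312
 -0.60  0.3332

σ√T = 0.41·√0.75 = 0.3551
d₁ = [ln(250/350) + (0.039 + 0.41²/2)·0.75] / 0.3551 = [-0.3365 + 0.0923] / 0.3551 = -0.6877 → -0.69
√T = √0.75 = 0.8660
φ(d₁) = φ(-0.69) = 0.3144
vega = S·φ(d₁)·√T = 250·0.3144·0.8660 = 68.0676

68.07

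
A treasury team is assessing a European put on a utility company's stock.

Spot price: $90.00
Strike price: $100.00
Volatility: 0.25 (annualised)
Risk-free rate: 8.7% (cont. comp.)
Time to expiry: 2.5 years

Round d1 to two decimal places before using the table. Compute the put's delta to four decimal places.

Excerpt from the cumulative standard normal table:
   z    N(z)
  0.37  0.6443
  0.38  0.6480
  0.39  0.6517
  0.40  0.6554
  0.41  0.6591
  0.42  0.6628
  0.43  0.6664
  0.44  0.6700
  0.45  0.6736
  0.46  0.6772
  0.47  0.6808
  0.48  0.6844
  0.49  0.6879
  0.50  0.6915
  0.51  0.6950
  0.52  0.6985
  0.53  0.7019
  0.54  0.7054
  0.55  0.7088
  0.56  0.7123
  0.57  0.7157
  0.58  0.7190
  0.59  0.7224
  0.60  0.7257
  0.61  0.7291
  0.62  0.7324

-0.3156

T = 2.5;  σ√T = 0.3953
d₁ = [ln(90/100) + (0.087 + ½·0.25²)·2.5] / (σ√T) = (-0.1054 + 0.2956) / 0.3953 = 0.4813 → 0.48
N(d₁) = N(0.48) = 0.6844
Δ_put = N(d₁) − 1 = 0.6844 − 1 = -0.3156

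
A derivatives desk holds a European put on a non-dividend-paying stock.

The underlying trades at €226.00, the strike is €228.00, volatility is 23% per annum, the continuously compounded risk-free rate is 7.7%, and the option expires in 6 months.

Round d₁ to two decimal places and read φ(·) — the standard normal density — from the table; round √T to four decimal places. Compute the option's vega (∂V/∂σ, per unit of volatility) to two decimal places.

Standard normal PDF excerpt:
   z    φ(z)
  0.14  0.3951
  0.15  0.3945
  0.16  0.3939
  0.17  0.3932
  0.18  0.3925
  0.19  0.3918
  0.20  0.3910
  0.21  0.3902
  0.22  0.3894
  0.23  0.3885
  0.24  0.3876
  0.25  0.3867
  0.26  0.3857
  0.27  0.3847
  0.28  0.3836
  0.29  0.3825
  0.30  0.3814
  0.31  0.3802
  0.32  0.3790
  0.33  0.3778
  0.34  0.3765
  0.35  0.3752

61.64

σ√T = 0.23·√0.5 = 0.1626
d₁ = [ln(226/228) + (0.077 + ½·0.23²)·0.5] / (σ√T) = (-0.0088 + 0.0517) / 0.1626 = 0.2639 which rounds to 0.26
√T = √0.5 = 0.7071
φ(d₁) = φ(0.26) = 0.3857
vega = S·φ(d₁)·√T = 226·0.3857·0.7071 = 61.6366
(The call has the same vega.)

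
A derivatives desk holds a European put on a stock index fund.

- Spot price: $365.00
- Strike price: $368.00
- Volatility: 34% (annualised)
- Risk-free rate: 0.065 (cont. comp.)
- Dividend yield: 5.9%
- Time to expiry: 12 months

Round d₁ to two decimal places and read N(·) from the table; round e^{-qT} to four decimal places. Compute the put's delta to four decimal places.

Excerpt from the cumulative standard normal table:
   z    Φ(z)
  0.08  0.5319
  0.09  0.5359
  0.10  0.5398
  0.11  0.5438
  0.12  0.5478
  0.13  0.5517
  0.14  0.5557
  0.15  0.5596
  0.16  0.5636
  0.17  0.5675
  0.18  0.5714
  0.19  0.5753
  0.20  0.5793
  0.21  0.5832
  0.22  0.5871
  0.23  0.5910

T = 1;  σ√T = 0.3400
d₁ = [ln(365/368) + (0.065 − 0.059 + 0.34²/2)·1] / 0.3400 = [-0.0082 + 0.0638] / 0.3400 = 0.1636 which rounds to 0.16
N(d₁) = N(0.16) = 0.5636
Δ_put = e^(−qT)·(N(d₁) − 1) = 0.9427·(0.5636 − 1) = -0.4114

-0.4114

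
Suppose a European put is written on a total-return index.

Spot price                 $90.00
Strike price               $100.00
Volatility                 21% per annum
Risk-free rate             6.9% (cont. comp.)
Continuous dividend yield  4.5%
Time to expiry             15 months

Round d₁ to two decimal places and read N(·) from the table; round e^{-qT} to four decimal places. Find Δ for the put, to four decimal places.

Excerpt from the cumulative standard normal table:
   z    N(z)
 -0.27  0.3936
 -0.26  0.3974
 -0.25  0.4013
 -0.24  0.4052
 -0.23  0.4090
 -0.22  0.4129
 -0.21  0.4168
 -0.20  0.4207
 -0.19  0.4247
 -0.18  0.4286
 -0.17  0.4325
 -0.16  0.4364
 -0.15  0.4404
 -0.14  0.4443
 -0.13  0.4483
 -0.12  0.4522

-0.5476

σ√T = 0.21 × 1.1180 = 0.2348
d₁ = [ln(90/100) + (0.069 − 0.045 + ½·0.21²)·1.25] / (σ√T) = (-0.1054 + 0.0576) / 0.2348 = -0.2036 which rounds to -0.20
N(d₁) = N(-0.20) = 0.4207
Δ_put = e^(−qT)·(N(d₁) − 1) = 0.9453·(0.4207 − 1) = -0.5476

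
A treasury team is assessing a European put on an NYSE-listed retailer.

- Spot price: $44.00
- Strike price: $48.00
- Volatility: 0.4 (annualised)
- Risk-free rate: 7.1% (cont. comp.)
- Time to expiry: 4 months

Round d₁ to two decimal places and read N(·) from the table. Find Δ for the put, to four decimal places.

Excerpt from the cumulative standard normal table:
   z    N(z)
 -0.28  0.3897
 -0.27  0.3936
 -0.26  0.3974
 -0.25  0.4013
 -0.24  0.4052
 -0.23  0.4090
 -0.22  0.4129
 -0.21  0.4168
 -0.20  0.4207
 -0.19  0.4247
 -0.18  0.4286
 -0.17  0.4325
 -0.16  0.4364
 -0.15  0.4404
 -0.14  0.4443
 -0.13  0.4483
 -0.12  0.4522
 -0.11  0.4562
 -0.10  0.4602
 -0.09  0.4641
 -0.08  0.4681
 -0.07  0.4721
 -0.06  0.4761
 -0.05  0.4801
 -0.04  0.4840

-0.5636

σ√T = 0.4 × 0.5774 = 0.2309
d₁ = [ln(44/48) + (0.071 + 0.4²/2)·0.3333] / 0.2309 = [-0.0870 + 0.0503] / 0.2309 = -0.1588 ≈ -0.16
N(d₁) = N(-0.16) = 0.4364
Δ_put = N(d₁) − 1 = 0.4364 − 1 = -0.5636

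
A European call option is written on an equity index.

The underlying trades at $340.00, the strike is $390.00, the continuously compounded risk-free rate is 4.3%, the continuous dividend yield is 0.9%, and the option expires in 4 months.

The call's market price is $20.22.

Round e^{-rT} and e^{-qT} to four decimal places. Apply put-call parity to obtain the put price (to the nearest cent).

$65.70

exp(−qT) = exp(−0.009·0.3333) = 0.9970;  exp(−rT) = exp(−0.043·0.3333) = 0.9858
Put-call parity: C − P = S·e^(−qT) − K·e^(−rT) = 340·0.9970 − 390·0.9858 = 338.9800 − 384.4620 = -45.4820
P = C − (C − P) = 20.22 − (-45.4820) = 65.7020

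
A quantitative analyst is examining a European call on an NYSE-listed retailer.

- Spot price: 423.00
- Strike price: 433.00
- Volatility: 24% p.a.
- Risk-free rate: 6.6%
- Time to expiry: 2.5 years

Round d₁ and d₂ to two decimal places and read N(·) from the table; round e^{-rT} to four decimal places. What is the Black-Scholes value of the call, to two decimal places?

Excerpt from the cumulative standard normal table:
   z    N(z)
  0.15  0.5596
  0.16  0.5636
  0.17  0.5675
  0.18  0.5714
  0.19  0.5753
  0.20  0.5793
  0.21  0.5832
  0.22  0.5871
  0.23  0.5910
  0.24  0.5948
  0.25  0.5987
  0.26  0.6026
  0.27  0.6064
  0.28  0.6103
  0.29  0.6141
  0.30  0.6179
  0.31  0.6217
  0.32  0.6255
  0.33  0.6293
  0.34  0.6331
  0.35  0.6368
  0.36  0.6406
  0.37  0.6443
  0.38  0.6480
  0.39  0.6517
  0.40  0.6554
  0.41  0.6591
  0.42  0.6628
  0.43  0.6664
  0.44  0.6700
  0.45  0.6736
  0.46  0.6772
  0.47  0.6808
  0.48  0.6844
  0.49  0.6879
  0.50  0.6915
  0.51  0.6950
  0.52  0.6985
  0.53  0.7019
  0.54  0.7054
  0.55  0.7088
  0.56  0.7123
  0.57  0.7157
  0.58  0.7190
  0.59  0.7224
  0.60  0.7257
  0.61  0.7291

91.52

σ√T = 0.24·√2.5 = 0.3795
ln(S/K) + (r + σ²/2)T = ln(423/433) + (0.066 + 0.24²/2)·2.5 = -0.0234 + 0.2370 = 0.2136
d₁ = 0.2136 / 0.3795 = 0.5630 which rounds to 0.56
d₂ = d₁ − σ√T = 0.5630 − 0.3795 = 0.1835 which rounds to 0.18
exp(−rT) = exp(−0.066·2.5) = 0.8479
N(d₁) = N(0.56) = 0.7123;  N(d₂) = N(0.18) = 0.5714
C = 423·0.7123 − 433·0.8479·0.5714 = 301.3029 − 209.7842 = 91.5187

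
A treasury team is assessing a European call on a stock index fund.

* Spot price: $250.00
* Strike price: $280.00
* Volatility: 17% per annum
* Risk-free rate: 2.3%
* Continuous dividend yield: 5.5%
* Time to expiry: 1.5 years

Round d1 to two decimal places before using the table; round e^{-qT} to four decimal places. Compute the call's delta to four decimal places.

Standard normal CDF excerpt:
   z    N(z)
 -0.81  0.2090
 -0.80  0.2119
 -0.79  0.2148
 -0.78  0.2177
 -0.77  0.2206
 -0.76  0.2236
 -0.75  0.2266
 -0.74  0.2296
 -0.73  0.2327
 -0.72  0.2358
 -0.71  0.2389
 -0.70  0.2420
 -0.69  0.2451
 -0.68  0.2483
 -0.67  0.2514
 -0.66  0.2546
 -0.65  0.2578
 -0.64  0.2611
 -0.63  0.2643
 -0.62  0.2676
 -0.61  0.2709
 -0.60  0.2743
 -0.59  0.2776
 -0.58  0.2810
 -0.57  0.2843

σ√T = 0.17 × 1.2247 = 0.2082
d₁ = [ln(250/280) + (0.023 − 0.055 + ½·0.17²)·1.5] / (σ√T) = (-0.1133 − 0.0263) / 0.2082 = -0.6707 ⇒ -0.67
N(d₁) = N(-0.67) = 0.2514
Δ_call = e^(−qT)·N(d₁) = 0.9208·0.2514 = 0.2315

0.2315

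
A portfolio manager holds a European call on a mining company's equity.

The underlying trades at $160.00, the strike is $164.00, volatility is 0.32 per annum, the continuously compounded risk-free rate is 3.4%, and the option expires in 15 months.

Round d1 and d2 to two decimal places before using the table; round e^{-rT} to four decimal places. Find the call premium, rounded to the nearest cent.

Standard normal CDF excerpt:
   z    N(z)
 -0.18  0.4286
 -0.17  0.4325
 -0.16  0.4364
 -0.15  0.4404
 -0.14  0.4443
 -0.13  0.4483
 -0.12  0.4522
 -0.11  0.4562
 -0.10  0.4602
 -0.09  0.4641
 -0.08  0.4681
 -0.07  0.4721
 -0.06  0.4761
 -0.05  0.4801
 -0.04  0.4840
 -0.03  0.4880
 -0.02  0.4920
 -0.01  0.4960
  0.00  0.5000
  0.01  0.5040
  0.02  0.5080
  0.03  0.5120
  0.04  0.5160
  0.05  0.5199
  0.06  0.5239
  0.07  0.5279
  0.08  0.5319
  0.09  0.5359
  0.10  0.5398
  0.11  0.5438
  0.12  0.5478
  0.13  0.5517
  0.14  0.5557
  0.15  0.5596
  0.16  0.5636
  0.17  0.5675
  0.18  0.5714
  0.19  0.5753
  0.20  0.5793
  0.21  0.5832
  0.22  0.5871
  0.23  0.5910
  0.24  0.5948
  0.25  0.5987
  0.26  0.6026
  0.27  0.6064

$24.10

σ√T = 0.32·√1.25 = 0.3578
ln(S/K) + (r + σ²/2)T = ln(160/164) + (0.034 + 0.32²/2)·1.25 = -0.0247 + 0.1065 = 0.0818
d₁ = 0.0818 / 0.3578 = 0.2287 ≈ 0.23
d₂ = d₁ − σ√T = 0.2287 − 0.3578 = -0.1291 ≈ -0.13
exp(−rT) = exp(−0.034·1.25) = 0.9584
N(d₁) = N(0.23) = 0.5910;  N(d₂) = N(-0.13) = 0.4483
C = 160·0.5910 − 164·0.9584·0.4483 = 94.5600 − 70.4627 = 24.0973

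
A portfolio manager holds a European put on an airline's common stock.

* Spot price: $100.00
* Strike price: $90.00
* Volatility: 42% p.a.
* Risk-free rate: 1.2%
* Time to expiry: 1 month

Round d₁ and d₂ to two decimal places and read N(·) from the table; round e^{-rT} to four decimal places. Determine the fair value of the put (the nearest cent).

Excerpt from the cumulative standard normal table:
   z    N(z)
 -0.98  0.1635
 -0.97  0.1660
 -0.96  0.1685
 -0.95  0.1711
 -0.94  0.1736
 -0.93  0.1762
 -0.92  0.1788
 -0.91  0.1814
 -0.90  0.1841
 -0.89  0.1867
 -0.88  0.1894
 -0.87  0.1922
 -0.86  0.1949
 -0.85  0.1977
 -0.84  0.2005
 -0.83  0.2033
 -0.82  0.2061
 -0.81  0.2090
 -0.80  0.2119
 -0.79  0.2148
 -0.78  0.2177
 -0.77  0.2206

T = 0.08333;  σ√T = 0.1212
d₁ = [ln(100/90) + (0.012 + 0.42²/2)·0.08333] / 0.1212 = [0.1054 + 0.0083] / 0.1212 = 0.9379 ≈ 0.94
d₂ = d₁ − σ√T = 0.9379 − 0.1212 = 0.8166 ≈ 0.82
exp(−rT) = exp(−0.012·0.08333) = 0.9990
N(−d₂) = N(-0.82) = 0.2061;  N(−d₁) = N(-0.94) = 0.1736
P = 90·0.9990·0.2061 − 100·0.1736 = 18.5305 − 17.3600 = 1.1705

$1.17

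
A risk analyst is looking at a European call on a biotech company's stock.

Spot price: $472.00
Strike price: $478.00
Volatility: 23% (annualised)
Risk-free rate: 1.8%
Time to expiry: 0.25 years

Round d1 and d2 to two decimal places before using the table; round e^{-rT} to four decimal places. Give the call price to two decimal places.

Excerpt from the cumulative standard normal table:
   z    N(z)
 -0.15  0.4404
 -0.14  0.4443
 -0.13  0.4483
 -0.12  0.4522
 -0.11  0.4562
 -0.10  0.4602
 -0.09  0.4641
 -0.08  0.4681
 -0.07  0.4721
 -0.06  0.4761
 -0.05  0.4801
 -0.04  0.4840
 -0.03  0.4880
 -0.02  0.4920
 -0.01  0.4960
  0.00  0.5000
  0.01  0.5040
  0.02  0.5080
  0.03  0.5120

σ√T = 0.23·√0.25 = 0.1150
d₁ = [ln(472/478) + (0.018 + ½·0.23²)·0.25] / (σ√T) = (-0.0126 + 0.0111) / 0.1150 = -0.0132 → -0.01
d₂ = -0.0132 − 0.1150 = -0.1282 → -0.13
exp(−rT) = exp(−0.018·0.25) = 0.9955
N(d₁) = N(-0.01) = 0.4960;  N(d₂) = N(-0.13) = 0.4483
C = 472·0.4960 − 478·0.9955·0.4483 = 234.1120 − 213.3231 = 20.7889

$20.79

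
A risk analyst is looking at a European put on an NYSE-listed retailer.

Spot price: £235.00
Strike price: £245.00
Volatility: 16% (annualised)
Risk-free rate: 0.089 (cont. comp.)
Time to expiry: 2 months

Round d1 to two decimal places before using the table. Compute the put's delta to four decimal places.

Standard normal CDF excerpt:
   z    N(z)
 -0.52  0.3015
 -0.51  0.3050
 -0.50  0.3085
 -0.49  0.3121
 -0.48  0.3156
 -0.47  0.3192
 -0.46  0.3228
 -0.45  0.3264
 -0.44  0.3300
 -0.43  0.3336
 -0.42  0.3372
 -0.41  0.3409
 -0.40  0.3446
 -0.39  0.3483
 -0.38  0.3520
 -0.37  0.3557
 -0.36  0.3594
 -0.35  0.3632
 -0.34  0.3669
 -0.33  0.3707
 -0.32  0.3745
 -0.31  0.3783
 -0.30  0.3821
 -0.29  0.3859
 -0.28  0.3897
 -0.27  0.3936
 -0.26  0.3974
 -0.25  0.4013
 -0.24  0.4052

T = 0.1667;  σ√T = 0.0653
d₁ = [ln(235/245) + (0.089 + 0.16²/2)·0.1667] / 0.0653 = [-0.0417 + 0.0170] / 0.0653 = -0.3782 ⇒ -0.38
N(d₁) = N(-0.38) = 0.3520
Δ_put = N(d₁) − 1 = 0.3520 − 1 = -0.6480

-0.6480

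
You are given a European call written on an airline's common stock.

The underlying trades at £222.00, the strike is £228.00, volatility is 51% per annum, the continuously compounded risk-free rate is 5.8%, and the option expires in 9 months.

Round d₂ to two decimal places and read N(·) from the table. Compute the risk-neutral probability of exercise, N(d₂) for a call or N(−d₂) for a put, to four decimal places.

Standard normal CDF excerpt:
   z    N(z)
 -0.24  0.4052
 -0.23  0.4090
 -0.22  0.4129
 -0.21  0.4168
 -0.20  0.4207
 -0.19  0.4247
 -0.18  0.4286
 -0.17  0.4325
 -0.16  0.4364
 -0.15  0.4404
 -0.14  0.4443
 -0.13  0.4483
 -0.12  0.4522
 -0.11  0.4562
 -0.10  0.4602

0.4286

T = 0.75;  σ√T = 0.4417
ln(S/K) + (r + σ²/2)T = ln(222/228) + (0.058 + 0.51²/2)·0.75 = -0.0267 + 0.1410 = 0.1144
d₁ = 0.1144 / 0.4417 = 0.2589 which rounds to 0.26
d₂ = d₁ − σ√T = 0.2589 − 0.4417 = -0.1827 which rounds to -0.18
Pr(exercise) under Q = N(d₂) = 0.4286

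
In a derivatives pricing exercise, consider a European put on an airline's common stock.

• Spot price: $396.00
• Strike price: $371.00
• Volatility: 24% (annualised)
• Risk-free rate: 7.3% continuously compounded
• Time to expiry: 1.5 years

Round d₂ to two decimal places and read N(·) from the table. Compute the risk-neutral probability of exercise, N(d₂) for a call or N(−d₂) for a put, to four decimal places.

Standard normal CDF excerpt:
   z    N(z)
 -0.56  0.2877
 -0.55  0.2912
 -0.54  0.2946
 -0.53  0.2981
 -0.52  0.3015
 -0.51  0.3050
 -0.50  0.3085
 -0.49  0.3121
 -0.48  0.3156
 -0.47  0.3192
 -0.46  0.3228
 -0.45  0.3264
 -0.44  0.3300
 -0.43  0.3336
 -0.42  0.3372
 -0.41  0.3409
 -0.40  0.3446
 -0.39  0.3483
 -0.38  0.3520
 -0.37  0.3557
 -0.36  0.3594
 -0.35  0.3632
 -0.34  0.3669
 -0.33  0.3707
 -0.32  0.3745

σ√T = 0.24 × 1.2247 = 0.2939
d₁ = [ln(396/371) + (0.073 + ½·0.24²)·1.5] / (σ√T) = (0.0652 + 0.1527) / 0.2939 = 0.7414 → 0.74
d₂ = 0.7414 − 0.2939 = 0.4474 → 0.45
Risk-neutral Pr[S_T < K] = N(−d₂) = N(-0.45) = 0.3264

0.3264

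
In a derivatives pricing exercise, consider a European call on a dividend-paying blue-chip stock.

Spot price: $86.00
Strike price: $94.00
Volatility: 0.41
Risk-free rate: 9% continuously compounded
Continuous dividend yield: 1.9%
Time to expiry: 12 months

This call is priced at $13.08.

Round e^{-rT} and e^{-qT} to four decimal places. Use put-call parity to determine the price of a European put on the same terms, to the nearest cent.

exp(−qT) = exp(−0.019·1) = 0.9812;  exp(−rT) = exp(−0.09·1) = 0.9139
Put-call parity: C − P = S·e^(−qT) − K·e^(−rT) = 86·0.9812 − 94·0.9139 = 84.3832 − 85.9066 = -1.5234
P = C − (C − P) = 13.08 − (-1.5234) = 14.6034

$14.60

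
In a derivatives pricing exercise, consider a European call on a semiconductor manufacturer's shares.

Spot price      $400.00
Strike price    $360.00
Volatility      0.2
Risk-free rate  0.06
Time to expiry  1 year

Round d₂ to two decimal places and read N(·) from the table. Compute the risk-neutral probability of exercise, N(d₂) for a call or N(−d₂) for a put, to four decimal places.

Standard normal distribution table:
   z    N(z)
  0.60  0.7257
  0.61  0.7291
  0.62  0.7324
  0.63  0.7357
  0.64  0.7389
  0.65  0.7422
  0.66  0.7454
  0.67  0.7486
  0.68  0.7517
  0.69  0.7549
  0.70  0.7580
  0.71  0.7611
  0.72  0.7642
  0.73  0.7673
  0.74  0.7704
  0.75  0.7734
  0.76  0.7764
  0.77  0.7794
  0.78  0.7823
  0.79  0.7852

σ√T = 0.2 × 1.0000 = 0.2000
d₁ = [ln(400/360) + (0.06 + ½·0.2²)·1] / (σ√T) = (0.1054 + 0.0800) / 0.2000 = 0.9268 which rounds to 0.93
d₂ = 0.9268 − 0.2000 = 0.7268 which rounds to 0.73
Pr(exercise) under Q = N(d₂) = 0.7673

0.7673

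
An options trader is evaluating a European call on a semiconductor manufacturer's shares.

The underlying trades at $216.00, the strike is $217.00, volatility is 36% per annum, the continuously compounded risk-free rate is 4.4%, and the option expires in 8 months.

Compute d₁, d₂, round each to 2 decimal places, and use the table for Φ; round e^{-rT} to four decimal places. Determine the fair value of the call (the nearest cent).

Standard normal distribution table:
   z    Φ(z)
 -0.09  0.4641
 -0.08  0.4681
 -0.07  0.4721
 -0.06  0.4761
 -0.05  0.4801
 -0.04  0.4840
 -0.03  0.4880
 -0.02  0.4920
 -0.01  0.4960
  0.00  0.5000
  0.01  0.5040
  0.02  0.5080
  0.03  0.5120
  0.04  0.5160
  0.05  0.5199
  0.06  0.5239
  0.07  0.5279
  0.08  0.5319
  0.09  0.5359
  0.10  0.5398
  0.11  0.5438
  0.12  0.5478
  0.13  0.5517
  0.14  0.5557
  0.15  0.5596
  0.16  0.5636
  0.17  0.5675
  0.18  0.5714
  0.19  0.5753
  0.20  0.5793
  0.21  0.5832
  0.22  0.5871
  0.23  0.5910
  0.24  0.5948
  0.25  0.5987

$27.33

σ√T = 0.36·√0.6667 = 0.2939
ln(S/K) + (r + σ²/2)T = ln(216/217) + (0.044 + 0.36²/2)·0.6667 = -0.0046 + 0.0725 = 0.0679
d₁ = 0.0679 / 0.2939 = 0.2310 → 0.23
d₂ = d₁ − σ√T = 0.2310 − 0.2939 = -0.0629 → -0.06
e^(−rT) = e^(−0.044·0.6667) = 0.9711
N(d₁) = N(0.23) = 0.5910;  N(d₂) = N(-0.06) = 0.4761
C = 216·0.5910 − 217·0.9711·0.4761 = 127.6560 − 100.3279 = 27.3281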